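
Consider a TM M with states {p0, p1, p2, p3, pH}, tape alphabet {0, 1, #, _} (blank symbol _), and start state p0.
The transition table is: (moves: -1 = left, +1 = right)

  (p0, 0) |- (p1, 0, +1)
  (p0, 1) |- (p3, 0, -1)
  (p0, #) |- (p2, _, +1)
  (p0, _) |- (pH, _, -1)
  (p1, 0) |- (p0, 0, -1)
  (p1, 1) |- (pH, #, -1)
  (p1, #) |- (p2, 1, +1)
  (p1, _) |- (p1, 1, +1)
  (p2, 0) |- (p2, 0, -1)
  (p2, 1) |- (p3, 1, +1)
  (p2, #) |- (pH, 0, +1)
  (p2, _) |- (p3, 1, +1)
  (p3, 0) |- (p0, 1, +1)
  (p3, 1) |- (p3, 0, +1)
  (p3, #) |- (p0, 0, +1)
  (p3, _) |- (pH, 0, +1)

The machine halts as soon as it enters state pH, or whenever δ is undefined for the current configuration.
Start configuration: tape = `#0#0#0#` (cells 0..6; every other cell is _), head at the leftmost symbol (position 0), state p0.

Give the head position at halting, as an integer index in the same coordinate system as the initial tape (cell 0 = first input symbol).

9

p0 | [#]0#0#0#___   read # → write _, move +1, go to p2
p2 | _[0]#0#0#___   read 0 → write 0, move -1, go to p2
p2 | [_]0#0#0#___   read _ → write 1, move +1, go to p3
p3 | 1[0]#0#0#___   read 0 → write 1, move +1, go to p0
p0 | 11[#]0#0#___   read # → write _, move +1, go to p2
p2 | 11_[0]#0#___   read 0 → write 0, move -1, go to p2
p2 | 11[_]0#0#___   read _ → write 1, move +1, go to p3
p3 | 111[0]#0#___   read 0 → write 1, move +1, go to p0
p0 | 1111[#]0#___   read # → write _, move +1, go to p2
p2 | 1111_[0]#___   read 0 → write 0, move -1, go to p2
p2 | 1111[_]0#___   read _ → write 1, move +1, go to p3
p3 | 11111[0]#___   read 0 → write 1, move +1, go to p0
p0 | 111111[#]___   read # → write _, move +1, go to p2
p2 | 111111_[_]__   read _ → write 1, move +1, go to p3
p3 | 111111_1[_]_   read _ → write 0, move +1, go to pH
pH | 111111_10[_]
At halt the head is at cell 9.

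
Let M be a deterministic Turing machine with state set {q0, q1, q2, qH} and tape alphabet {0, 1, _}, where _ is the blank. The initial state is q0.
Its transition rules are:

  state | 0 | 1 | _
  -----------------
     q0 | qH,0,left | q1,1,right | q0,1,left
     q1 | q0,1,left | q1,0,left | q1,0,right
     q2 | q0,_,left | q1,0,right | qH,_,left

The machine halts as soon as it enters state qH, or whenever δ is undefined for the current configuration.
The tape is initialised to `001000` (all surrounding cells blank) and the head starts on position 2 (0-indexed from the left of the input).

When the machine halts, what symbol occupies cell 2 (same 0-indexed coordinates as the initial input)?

0

q0 | _00[1]000   read 1 → write 1, move right, go to q1
q1 | _001[0]00   read 0 → write 1, move left, go to q0
q0 | _00[1]100   read 1 → write 1, move right, go to q1
q1 | _001[1]00   read 1 → write 0, move left, go to q1
q1 | _00[1]000   read 1 → write 0, move left, go to q1
q1 | _0[0]0000   read 0 → write 1, move left, go to q0
q0 | _[0]10000   read 0 → write 0, move left, go to qH
qH | [_]010000
Cell 2 holds 0 when M halts.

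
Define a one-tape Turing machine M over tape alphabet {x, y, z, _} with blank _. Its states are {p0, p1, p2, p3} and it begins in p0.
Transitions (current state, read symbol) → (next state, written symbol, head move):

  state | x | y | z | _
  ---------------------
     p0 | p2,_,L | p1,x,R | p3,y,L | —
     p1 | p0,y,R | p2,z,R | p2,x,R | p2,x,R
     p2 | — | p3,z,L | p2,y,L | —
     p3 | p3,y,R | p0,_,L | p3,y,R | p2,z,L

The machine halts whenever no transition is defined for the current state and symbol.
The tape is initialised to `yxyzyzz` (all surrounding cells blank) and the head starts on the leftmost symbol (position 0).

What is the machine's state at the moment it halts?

p2

state=p0 head=0 tape=[y]xyzyzz_   (p0,y)→(p1,x,R)
state=p1 head=1 tape=x[x]yzyzz_   (p1,x)→(p0,y,R)
state=p0 head=2 tape=xy[y]zyzz_   (p0,y)→(p1,x,R)
state=p1 head=3 tape=xyx[z]yzz_   (p1,z)→(p2,x,R)
state=p2 head=4 tape=xyxx[y]zz_   (p2,y)→(p3,z,L)
state=p3 head=3 tape=xyx[x]zzz_   (p3,x)→(p3,y,R)
state=p3 head=4 tape=xyxy[z]zz_   (p3,z)→(p3,y,R)
state=p3 head=5 tape=xyxyy[z]z_   (p3,z)→(p3,y,R)
state=p3 head=6 tape=xyxyyy[z]_   (p3,z)→(p3,y,R)
state=p3 head=7 tape=xyxyyyy[_]   (p3,_)→(p2,z,L)
state=p2 head=6 tape=xyxyyy[y]z   (p2,y)→(p3,z,L)
state=p3 head=5 tape=xyxyy[y]zz   (p3,y)→(p0,_,L)
state=p0 head=4 tape=xyxy[y]_zz   (p0,y)→(p1,x,R)
state=p1 head=5 tape=xyxyx[_]zz   (p1,_)→(p2,x,R)
state=p2 head=6 tape=xyxyxx[z]z   (p2,z)→(p2,y,L)
state=p2 head=5 tape=xyxyx[x]yz
No transition is defined for (p2, x); M halts in state p2.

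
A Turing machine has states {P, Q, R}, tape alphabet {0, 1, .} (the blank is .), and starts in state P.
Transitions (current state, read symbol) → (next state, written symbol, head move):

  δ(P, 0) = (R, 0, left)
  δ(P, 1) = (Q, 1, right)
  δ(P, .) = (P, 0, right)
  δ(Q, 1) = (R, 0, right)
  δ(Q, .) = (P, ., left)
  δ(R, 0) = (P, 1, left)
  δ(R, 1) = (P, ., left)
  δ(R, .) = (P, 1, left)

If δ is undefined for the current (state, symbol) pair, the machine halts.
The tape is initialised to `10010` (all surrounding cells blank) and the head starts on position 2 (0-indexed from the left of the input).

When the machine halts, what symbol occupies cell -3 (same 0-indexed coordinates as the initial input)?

P | ...10[0]10   read 0 → write 0, move left, go to R
R | ...1[0]010   read 0 → write 1, move left, go to P
P | ...[1]1010   read 1 → write 1, move right, go to Q
Q | ...1[1]010   read 1 → write 0, move right, go to R
R | ...10[0]10   read 0 → write 1, move left, go to P
P | ...1[0]110   read 0 → write 0, move left, go to R
R | ...[1]0110   read 1 → write ., move left, go to P
P | ..[.].0110   read . → write 0, move right, go to P
P | ..0[.]0110   read . → write 0, move right, go to P
P | ..00[0]110   read 0 → write 0, move left, go to R
R | ..0[0]0110   read 0 → write 1, move left, go to P
P | ..[0]10110   read 0 → write 0, move left, go to R
R | .[.]010110   read . → write 1, move left, go to P
P | [.]1010110   read . → write 0, move right, go to P
P | 0[1]010110   read 1 → write 1, move right, go to Q
Q | 01[0]10110
Cell -3 holds 0 when M halts.

0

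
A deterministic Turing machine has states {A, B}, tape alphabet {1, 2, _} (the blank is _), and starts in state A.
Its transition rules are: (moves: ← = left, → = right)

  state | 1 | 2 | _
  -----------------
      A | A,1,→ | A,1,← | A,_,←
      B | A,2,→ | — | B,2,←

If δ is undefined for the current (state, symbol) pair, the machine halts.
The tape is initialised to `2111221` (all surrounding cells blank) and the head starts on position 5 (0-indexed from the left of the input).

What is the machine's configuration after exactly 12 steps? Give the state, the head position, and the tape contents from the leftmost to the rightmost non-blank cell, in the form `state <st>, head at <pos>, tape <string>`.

state=A head=5 tape=21112[2]1_   (A,2)→(A,1,←)
state=A head=4 tape=2111[2]11_   (A,2)→(A,1,←)
state=A head=3 tape=211[1]111_   (A,1)→(A,1,→)
state=A head=4 tape=2111[1]11_   (A,1)→(A,1,→)
state=A head=5 tape=21111[1]1_   (A,1)→(A,1,→)
state=A head=6 tape=211111[1]_   (A,1)→(A,1,→)
state=A head=7 tape=2111111[_]   (A,_)→(A,_,←)
state=A head=6 tape=211111[1]_   (A,1)→(A,1,→)
state=A head=7 tape=2111111[_]   (A,_)→(A,_,←)
state=A head=6 tape=211111[1]_   (A,1)→(A,1,→)
state=A head=7 tape=2111111[_]   (A,_)→(A,_,←)
state=A head=6 tape=211111[1]_   (A,1)→(A,1,→)
state=A head=7 tape=2111111[_]
After 12 steps: state A, head at 7, tape 2111111.

state A, head at 7, tape 2111111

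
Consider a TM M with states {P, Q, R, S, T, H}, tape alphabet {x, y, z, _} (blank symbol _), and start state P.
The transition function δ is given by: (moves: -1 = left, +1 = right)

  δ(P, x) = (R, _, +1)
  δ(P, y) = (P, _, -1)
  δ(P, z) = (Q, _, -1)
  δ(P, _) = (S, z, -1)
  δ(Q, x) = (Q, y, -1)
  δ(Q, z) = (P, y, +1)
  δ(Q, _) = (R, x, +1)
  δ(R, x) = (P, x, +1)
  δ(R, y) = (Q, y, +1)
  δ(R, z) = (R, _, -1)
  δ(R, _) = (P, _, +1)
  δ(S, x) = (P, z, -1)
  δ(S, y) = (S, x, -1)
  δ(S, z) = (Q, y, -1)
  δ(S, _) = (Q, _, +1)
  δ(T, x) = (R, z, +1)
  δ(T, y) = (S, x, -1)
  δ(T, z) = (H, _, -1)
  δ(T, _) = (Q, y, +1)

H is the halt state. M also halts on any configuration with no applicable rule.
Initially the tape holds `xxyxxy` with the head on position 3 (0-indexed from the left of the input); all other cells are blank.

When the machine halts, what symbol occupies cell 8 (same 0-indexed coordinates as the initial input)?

z

P | xxy[x]xy___   read x → write _, move +1, go to R
R | xxy_[x]y___   read x → write x, move +1, go to P
P | xxy_x[y]___   read y → write _, move -1, go to P
P | xxy_[x]____   read x → write _, move +1, go to R
R | xxy__[_]___   read _ → write _, move +1, go to P
P | xxy___[_]__   read _ → write z, move -1, go to S
S | xxy__[_]z__   read _ → write _, move +1, go to Q
Q | xxy___[z]__   read z → write y, move +1, go to P
P | xxy___y[_]_   read _ → write z, move -1, go to S
S | xxy___[y]z_   read y → write x, move -1, go to S
S | xxy__[_]xz_   read _ → write _, move +1, go to Q
Q | xxy___[x]z_   read x → write y, move -1, go to Q
Q | xxy__[_]yz_   read _ → write x, move +1, go to R
R | xxy__x[y]z_   read y → write y, move +1, go to Q
Q | xxy__xy[z]_   read z → write y, move +1, go to P
P | xxy__xyy[_]   read _ → write z, move -1, go to S
S | xxy__xy[y]z   read y → write x, move -1, go to S
S | xxy__x[y]xz   read y → write x, move -1, go to S
S | xxy__[x]xxz   read x → write z, move -1, go to P
P | xxy_[_]zxxz   read _ → write z, move -1, go to S
S | xxy[_]zzxxz   read _ → write _, move +1, go to Q
Q | xxy_[z]zxxz   read z → write y, move +1, go to P
P | xxy_y[z]xxz   read z → write _, move -1, go to Q
Q | xxy_[y]_xxz
Cell 8 holds z when M halts.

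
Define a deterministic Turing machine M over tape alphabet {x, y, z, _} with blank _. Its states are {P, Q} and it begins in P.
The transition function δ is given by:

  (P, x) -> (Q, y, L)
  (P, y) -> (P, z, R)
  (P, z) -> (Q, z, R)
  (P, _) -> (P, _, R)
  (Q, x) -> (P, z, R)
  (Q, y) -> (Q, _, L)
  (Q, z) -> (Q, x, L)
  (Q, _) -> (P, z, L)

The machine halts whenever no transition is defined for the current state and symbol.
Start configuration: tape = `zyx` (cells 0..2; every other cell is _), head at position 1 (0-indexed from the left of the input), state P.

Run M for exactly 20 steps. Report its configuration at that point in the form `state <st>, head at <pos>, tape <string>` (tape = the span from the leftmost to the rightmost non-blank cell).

state=P head=1 tape=____z[y]x   (P,y)→(P,z,R)
state=P head=2 tape=____zz[x]   (P,x)→(Q,y,L)
state=Q head=1 tape=____z[z]y   (Q,z)→(Q,x,L)
state=Q head=0 tape=____[z]xy   (Q,z)→(Q,x,L)
state=Q head=-1 tape=___[_]xxy   (Q,_)→(P,z,L)
state=P head=-2 tape=__[_]zxxy   (P,_)→(P,_,R)
state=P head=-1 tape=___[z]xxy   (P,z)→(Q,z,R)
state=Q head=0 tape=___z[x]xy   (Q,x)→(P,z,R)
state=P head=1 tape=___zz[x]y   (P,x)→(Q,y,L)
state=Q head=0 tape=___z[z]yy   (Q,z)→(Q,x,L)
state=Q head=-1 tape=___[z]xyy   (Q,z)→(Q,x,L)
state=Q head=-2 tape=__[_]xxyy   (Q,_)→(P,z,L)
state=P head=-3 tape=_[_]zxxyy   (P,_)→(P,_,R)
state=P head=-2 tape=__[z]xxyy   (P,z)→(Q,z,R)
state=Q head=-1 tape=__z[x]xyy   (Q,x)→(P,z,R)
state=P head=0 tape=__zz[x]yy   (P,x)→(Q,y,L)
state=Q head=-1 tape=__z[z]yyy   (Q,z)→(Q,x,L)
state=Q head=-2 tape=__[z]xyyy   (Q,z)→(Q,x,L)
state=Q head=-3 tape=_[_]xxyyy   (Q,_)→(P,z,L)
state=P head=-4 tape=[_]zxxyyy   (P,_)→(P,_,R)
state=P head=-3 tape=_[z]xxyyy
After 20 steps: state P, head at -3, tape zxxyyy.

state P, head at -3, tape zxxyyy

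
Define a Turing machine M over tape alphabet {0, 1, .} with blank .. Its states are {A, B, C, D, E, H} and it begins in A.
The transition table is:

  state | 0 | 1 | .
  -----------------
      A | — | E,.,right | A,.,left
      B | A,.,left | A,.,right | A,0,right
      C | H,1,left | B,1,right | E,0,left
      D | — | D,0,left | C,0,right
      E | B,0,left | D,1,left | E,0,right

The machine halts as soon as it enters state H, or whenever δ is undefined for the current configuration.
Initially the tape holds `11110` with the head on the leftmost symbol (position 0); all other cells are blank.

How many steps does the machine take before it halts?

8

state=A head=0 tape=[1]1110   (A,1)→(E,.,right)
state=E head=1 tape=.[1]110   (E,1)→(D,1,left)
state=D head=0 tape=[.]1110   (D,.)→(C,0,right)
state=C head=1 tape=0[1]110   (C,1)→(B,1,right)
state=B head=2 tape=01[1]10   (B,1)→(A,.,right)
state=A head=3 tape=01.[1]0   (A,1)→(E,.,right)
state=E head=4 tape=01..[0]   (E,0)→(B,0,left)
state=B head=3 tape=01.[.]0   (B,.)→(A,0,right)
state=A head=4 tape=01.0[0]
M halts after 8 transitions.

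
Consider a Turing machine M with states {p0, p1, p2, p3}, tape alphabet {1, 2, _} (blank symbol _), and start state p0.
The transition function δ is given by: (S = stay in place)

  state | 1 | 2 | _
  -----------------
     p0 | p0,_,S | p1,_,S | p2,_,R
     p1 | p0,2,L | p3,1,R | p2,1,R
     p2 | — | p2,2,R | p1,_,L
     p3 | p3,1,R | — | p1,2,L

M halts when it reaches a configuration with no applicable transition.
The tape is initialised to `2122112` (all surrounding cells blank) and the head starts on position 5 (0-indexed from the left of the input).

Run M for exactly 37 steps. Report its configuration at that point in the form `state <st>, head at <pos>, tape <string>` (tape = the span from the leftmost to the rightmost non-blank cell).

state p1, head at 10, tape 21221_111212

state=p0 head=5 tape=21221[1]2_____   (p0,1)→(p0,_,S)
state=p0 head=5 tape=21221[_]2_____   (p0,_)→(p2,_,R)
state=p2 head=6 tape=21221_[2]_____   (p2,2)→(p2,2,R)
state=p2 head=7 tape=21221_2[_]____   (p2,_)→(p1,_,L)
state=p1 head=6 tape=21221_[2]_____   (p1,2)→(p3,1,R)
state=p3 head=7 tape=21221_1[_]____   (p3,_)→(p1,2,L)
state=p1 head=6 tape=21221_[1]2____   (p1,1)→(p0,2,L)
state=p0 head=5 tape=21221[_]22____   (p0,_)→(p2,_,R)
state=p2 head=6 tape=21221_[2]2____   (p2,2)→(p2,2,R)
state=p2 head=7 tape=21221_2[2]____   (p2,2)→(p2,2,R)
state=p2 head=8 tape=21221_22[_]___   (p2,_)→(p1,_,L)
state=p1 head=7 tape=21221_2[2]____   (p1,2)→(p3,1,R)
state=p3 head=8 tape=21221_21[_]___   (p3,_)→(p1,2,L)
state=p1 head=7 tape=21221_2[1]2___   (p1,1)→(p0,2,L)
state=p0 head=6 tape=21221_[2]22___   (p0,2)→(p1,_,S)
state=p1 head=6 tape=21221_[_]22___   (p1,_)→(p2,1,R)
state=p2 head=7 tape=21221_1[2]2___   (p2,2)→(p2,2,R)
state=p2 head=8 tape=21221_12[2]___   (p2,2)→(p2,2,R)
state=p2 head=9 tape=21221_122[_]__   (p2,_)→(p1,_,L)
state=p1 head=8 tape=21221_12[2]___   (p1,2)→(p3,1,R)
state=p3 head=9 tape=21221_121[_]__   (p3,_)→(p1,2,L)
state=p1 head=8 tape=21221_12[1]2__   (p1,1)→(p0,2,L)
state=p0 head=7 tape=21221_1[2]22__   (p0,2)→(p1,_,S)
state=p1 head=7 tape=21221_1[_]22__   (p1,_)→(p2,1,R)
state=p2 head=8 tape=21221_11[2]2__   (p2,2)→(p2,2,R)
state=p2 head=9 tape=21221_112[2]__   (p2,2)→(p2,2,R)
state=p2 head=10 tape=21221_1122[_]_   (p2,_)→(p1,_,L)
state=p1 head=9 tape=21221_112[2]__   (p1,2)→(p3,1,R)
state=p3 head=10 tape=21221_1121[_]_   (p3,_)→(p1,2,L)
state=p1 head=9 tape=21221_112[1]2_   (p1,1)→(p0,2,L)
state=p0 head=8 tape=21221_11[2]22_   (p0,2)→(p1,_,S)
state=p1 head=8 tape=21221_11[_]22_   (p1,_)→(p2,1,R)
state=p2 head=9 tape=21221_111[2]2_   (p2,2)→(p2,2,R)
state=p2 head=10 tape=21221_1112[2]_   (p2,2)→(p2,2,R)
state=p2 head=11 tape=21221_11122[_]   (p2,_)→(p1,_,L)
state=p1 head=10 tape=21221_1112[2]_   (p1,2)→(p3,1,R)
state=p3 head=11 tape=21221_11121[_]   (p3,_)→(p1,2,L)
state=p1 head=10 tape=21221_1112[1]2
After 37 steps: state p1, head at 10, tape 21221_111212.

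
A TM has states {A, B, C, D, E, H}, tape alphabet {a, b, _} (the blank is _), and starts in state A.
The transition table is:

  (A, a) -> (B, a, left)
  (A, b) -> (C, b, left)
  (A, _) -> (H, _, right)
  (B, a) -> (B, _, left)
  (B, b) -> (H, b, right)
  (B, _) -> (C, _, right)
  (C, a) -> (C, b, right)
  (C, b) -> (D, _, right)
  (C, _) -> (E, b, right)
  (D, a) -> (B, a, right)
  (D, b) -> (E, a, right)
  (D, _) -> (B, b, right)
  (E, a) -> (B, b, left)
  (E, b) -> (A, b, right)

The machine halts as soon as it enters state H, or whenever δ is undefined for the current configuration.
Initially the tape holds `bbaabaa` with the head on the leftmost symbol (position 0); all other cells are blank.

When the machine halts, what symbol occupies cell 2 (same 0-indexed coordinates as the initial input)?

b

A | _[b]baabaa   read b → write b, move left, go to C
C | [_]bbaabaa   read _ → write b, move right, go to E
E | b[b]baabaa   read b → write b, move right, go to A
A | bb[b]aabaa   read b → write b, move left, go to C
C | b[b]baabaa   read b → write _, move right, go to D
D | b_[b]aabaa   read b → write a, move right, go to E
E | b_a[a]abaa   read a → write b, move left, go to B
B | b_[a]babaa   read a → write _, move left, go to B
B | b[_]_babaa   read _ → write _, move right, go to C
C | b_[_]babaa   read _ → write b, move right, go to E
E | b_b[b]abaa   read b → write b, move right, go to A
A | b_bb[a]baa   read a → write a, move left, go to B
B | b_b[b]abaa   read b → write b, move right, go to H
H | b_bb[a]baa
Cell 2 holds b when M halts.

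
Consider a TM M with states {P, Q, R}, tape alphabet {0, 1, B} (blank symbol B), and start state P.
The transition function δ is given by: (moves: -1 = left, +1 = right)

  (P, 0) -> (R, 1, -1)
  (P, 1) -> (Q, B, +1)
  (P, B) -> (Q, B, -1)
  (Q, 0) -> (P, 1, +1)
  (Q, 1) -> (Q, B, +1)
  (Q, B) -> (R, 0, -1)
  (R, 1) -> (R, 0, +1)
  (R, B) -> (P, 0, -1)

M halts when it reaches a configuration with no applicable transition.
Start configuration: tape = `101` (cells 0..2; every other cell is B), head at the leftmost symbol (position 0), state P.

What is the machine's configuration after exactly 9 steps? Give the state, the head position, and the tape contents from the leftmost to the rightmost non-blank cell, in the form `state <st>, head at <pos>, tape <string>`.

state R, head at 3, tape 01

P | [1]01B   read 1 → write B, move +1, go to Q
Q | B[0]1B   read 0 → write 1, move +1, go to P
P | B1[1]B   read 1 → write B, move +1, go to Q
Q | B1B[B]   read B → write 0, move -1, go to R
R | B1[B]0   read B → write 0, move -1, go to P
P | B[1]00   read 1 → write B, move +1, go to Q
Q | BB[0]0   read 0 → write 1, move +1, go to P
P | BB1[0]   read 0 → write 1, move -1, go to R
R | BB[1]1   read 1 → write 0, move +1, go to R
R | BB0[1]
After 9 steps: state R, head at 3, tape 01.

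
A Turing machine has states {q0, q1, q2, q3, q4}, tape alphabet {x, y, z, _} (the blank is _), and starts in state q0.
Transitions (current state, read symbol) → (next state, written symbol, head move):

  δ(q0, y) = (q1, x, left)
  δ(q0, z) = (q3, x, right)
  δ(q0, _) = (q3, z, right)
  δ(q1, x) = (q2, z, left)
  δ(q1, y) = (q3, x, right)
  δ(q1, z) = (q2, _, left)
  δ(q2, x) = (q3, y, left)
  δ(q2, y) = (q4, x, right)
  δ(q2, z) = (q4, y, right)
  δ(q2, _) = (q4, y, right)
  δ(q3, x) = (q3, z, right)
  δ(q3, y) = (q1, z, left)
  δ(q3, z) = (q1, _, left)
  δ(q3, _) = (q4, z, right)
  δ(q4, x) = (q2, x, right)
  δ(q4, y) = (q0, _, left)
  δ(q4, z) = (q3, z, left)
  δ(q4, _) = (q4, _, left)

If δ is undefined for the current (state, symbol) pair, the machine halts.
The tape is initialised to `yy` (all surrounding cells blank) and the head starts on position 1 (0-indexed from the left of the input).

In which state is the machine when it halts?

state=q0 head=1 tape=__y[y]__   (q0,y)→(q1,x,left)
state=q1 head=0 tape=__[y]x__   (q1,y)→(q3,x,right)
state=q3 head=1 tape=__x[x]__   (q3,x)→(q3,z,right)
state=q3 head=2 tape=__xz[_]_   (q3,_)→(q4,z,right)
state=q4 head=3 tape=__xzz[_]   (q4,_)→(q4,_,left)
state=q4 head=2 tape=__xz[z]_   (q4,z)→(q3,z,left)
state=q3 head=1 tape=__x[z]z_   (q3,z)→(q1,_,left)
state=q1 head=0 tape=__[x]_z_   (q1,x)→(q2,z,left)
state=q2 head=-1 tape=_[_]z_z_   (q2,_)→(q4,y,right)
state=q4 head=0 tape=_y[z]_z_   (q4,z)→(q3,z,left)
state=q3 head=-1 tape=_[y]z_z_   (q3,y)→(q1,z,left)
state=q1 head=-2 tape=[_]zz_z_
No transition is defined for (q1, _); M halts in state q1.

q1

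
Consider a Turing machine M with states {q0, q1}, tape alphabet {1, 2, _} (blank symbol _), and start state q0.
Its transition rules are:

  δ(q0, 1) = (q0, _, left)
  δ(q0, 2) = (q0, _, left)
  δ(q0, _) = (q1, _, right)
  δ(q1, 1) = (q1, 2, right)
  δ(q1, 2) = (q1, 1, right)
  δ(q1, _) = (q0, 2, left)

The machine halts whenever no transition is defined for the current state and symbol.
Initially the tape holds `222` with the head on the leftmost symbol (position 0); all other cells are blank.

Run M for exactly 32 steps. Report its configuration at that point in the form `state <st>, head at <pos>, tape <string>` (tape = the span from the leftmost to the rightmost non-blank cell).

state q1, head at 0, tape 222

state=q0 head=0 tape=_[2]22_   (q0,2)→(q0,_,left)
state=q0 head=-1 tape=[_]_22_   (q0,_)→(q1,_,right)
state=q1 head=0 tape=_[_]22_   (q1,_)→(q0,2,left)
state=q0 head=-1 tape=[_]222_   (q0,_)→(q1,_,right)
state=q1 head=0 tape=_[2]22_   (q1,2)→(q1,1,right)
state=q1 head=1 tape=_1[2]2_   (q1,2)→(q1,1,right)
state=q1 head=2 tape=_11[2]_   (q1,2)→(q1,1,right)
state=q1 head=3 tape=_111[_]   (q1,_)→(q0,2,left)
state=q0 head=2 tape=_11[1]2   (q0,1)→(q0,_,left)
state=q0 head=1 tape=_1[1]_2   (q0,1)→(q0,_,left)
state=q0 head=0 tape=_[1]__2   (q0,1)→(q0,_,left)
state=q0 head=-1 tape=[_]___2   (q0,_)→(q1,_,right)
state=q1 head=0 tape=_[_]__2   (q1,_)→(q0,2,left)
state=q0 head=-1 tape=[_]2__2   (q0,_)→(q1,_,right)
state=q1 head=0 tape=_[2]__2   (q1,2)→(q1,1,right)
state=q1 head=1 tape=_1[_]_2   (q1,_)→(q0,2,left)
state=q0 head=0 tape=_[1]2_2   (q0,1)→(q0,_,left)
state=q0 head=-1 tape=[_]_2_2   (q0,_)→(q1,_,right)
state=q1 head=0 tape=_[_]2_2   (q1,_)→(q0,2,left)
state=q0 head=-1 tape=[_]22_2   (q0,_)→(q1,_,right)
state=q1 head=0 tape=_[2]2_2   (q1,2)→(q1,1,right)
state=q1 head=1 tape=_1[2]_2   (q1,2)→(q1,1,right)
state=q1 head=2 tape=_11[_]2   (q1,_)→(q0,2,left)
state=q0 head=1 tape=_1[1]22   (q0,1)→(q0,_,left)
state=q0 head=0 tape=_[1]_22   (q0,1)→(q0,_,left)
state=q0 head=-1 tape=[_]__22   (q0,_)→(q1,_,right)
state=q1 head=0 tape=_[_]_22   (q1,_)→(q0,2,left)
state=q0 head=-1 tape=[_]2_22   (q0,_)→(q1,_,right)
state=q1 head=0 tape=_[2]_22   (q1,2)→(q1,1,right)
state=q1 head=1 tape=_1[_]22   (q1,_)→(q0,2,left)
state=q0 head=0 tape=_[1]222   (q0,1)→(q0,_,left)
state=q0 head=-1 tape=[_]_222   (q0,_)→(q1,_,right)
state=q1 head=0 tape=_[_]222
After 32 steps: state q1, head at 0, tape 222.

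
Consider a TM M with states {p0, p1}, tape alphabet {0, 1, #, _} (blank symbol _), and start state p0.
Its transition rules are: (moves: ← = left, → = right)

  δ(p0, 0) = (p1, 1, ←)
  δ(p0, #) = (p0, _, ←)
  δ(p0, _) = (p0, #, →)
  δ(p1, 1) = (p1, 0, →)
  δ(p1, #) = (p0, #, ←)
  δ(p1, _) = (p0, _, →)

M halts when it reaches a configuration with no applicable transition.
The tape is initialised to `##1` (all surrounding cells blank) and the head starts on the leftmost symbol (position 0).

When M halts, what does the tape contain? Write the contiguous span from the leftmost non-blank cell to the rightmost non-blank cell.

####1

p0 | __[#]#1   read # → write _, move ←, go to p0
p0 | _[_]_#1   read _ → write #, move →, go to p0
p0 | _#[_]#1   read _ → write #, move →, go to p0
p0 | _##[#]1   read # → write _, move ←, go to p0
p0 | _#[#]_1   read # → write _, move ←, go to p0
p0 | _[#]__1   read # → write _, move ←, go to p0
p0 | [_]___1   read _ → write #, move →, go to p0
p0 | #[_]__1   read _ → write #, move →, go to p0
p0 | ##[_]_1   read _ → write #, move →, go to p0
p0 | ###[_]1   read _ → write #, move →, go to p0
p0 | ####[1]
The non-blank tape span at halt is ####1.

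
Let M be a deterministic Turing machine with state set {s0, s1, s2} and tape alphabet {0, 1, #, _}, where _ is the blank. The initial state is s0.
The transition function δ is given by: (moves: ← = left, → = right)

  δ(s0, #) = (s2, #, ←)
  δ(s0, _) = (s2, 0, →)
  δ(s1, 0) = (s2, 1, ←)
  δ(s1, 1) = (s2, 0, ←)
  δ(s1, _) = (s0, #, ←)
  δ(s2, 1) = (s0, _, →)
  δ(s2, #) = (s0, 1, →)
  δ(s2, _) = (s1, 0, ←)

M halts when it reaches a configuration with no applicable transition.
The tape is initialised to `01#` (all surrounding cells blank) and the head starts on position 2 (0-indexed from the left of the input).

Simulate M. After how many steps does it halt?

s0 | ___01[#]   read # → write #, move ←, go to s2
s2 | ___0[1]#   read 1 → write _, move →, go to s0
s0 | ___0_[#]   read # → write #, move ←, go to s2
s2 | ___0[_]#   read _ → write 0, move ←, go to s1
s1 | ___[0]0#   read 0 → write 1, move ←, go to s2
s2 | __[_]10#   read _ → write 0, move ←, go to s1
s1 | _[_]010#   read _ → write #, move ←, go to s0
s0 | [_]#010#   read _ → write 0, move →, go to s2
s2 | 0[#]010#   read # → write 1, move →, go to s0
s0 | 01[0]10#
M halts after 9 transitions.

9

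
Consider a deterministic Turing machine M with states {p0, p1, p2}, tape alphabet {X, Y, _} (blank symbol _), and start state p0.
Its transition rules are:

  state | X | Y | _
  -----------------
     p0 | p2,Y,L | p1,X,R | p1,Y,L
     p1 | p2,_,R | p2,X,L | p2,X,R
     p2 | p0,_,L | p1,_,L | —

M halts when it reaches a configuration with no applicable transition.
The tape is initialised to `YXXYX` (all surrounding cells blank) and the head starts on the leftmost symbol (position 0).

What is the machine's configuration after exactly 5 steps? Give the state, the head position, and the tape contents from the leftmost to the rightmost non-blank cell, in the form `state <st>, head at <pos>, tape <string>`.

state=p0 head=0 tape=[Y]XXYX   (p0,Y)→(p1,X,R)
state=p1 head=1 tape=X[X]XYX   (p1,X)→(p2,_,R)
state=p2 head=2 tape=X_[X]YX   (p2,X)→(p0,_,L)
state=p0 head=1 tape=X[_]_YX   (p0,_)→(p1,Y,L)
state=p1 head=0 tape=[X]Y_YX   (p1,X)→(p2,_,R)
state=p2 head=1 tape=_[Y]_YX
After 5 steps: state p2, head at 1, tape Y_YX.

state p2, head at 1, tape Y_YX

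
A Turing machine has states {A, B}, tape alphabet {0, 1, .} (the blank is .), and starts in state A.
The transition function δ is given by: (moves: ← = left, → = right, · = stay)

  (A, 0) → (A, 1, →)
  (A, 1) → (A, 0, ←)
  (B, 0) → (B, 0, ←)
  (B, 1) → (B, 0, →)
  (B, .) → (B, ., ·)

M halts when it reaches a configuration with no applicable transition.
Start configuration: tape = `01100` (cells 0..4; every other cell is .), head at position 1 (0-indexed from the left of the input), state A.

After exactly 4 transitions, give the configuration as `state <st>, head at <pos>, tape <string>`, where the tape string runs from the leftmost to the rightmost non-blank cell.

state A, head at 1, tape 11000

A | 0[1]100   read 1 → write 0, move ←, go to A
A | [0]0100   read 0 → write 1, move →, go to A
A | 1[0]100   read 0 → write 1, move →, go to A
A | 11[1]00   read 1 → write 0, move ←, go to A
A | 1[1]000
After 4 steps: state A, head at 1, tape 11000.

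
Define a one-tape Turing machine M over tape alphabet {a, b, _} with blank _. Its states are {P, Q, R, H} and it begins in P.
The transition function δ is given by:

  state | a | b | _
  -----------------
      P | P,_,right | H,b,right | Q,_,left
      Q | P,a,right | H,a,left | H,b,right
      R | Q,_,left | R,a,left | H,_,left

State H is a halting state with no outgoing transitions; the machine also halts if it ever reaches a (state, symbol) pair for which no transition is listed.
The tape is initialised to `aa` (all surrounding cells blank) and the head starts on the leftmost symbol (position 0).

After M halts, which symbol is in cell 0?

state=P head=0 tape=[a]a_   (P,a)→(P,_,right)
state=P head=1 tape=_[a]_   (P,a)→(P,_,right)
state=P head=2 tape=__[_]   (P,_)→(Q,_,left)
state=Q head=1 tape=_[_]_   (Q,_)→(H,b,right)
state=H head=2 tape=_b[_]
Cell 0 holds _ when M halts.

_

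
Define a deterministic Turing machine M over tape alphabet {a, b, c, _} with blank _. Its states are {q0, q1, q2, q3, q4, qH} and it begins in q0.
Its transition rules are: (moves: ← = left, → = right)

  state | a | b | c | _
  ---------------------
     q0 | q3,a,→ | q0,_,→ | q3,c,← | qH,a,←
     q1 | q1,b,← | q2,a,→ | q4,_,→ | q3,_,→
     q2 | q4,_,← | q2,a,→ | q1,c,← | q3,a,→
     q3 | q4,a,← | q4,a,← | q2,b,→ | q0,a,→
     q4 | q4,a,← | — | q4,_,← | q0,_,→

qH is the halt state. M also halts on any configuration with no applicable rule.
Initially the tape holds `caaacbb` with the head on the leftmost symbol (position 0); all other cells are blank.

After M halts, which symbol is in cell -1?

a

state=q0 head=0 tape=__[c]aaacbb   (q0,c)→(q3,c,←)
state=q3 head=-1 tape=_[_]caaacbb   (q3,_)→(q0,a,→)
state=q0 head=0 tape=_a[c]aaacbb   (q0,c)→(q3,c,←)
state=q3 head=-1 tape=_[a]caaacbb   (q3,a)→(q4,a,←)
state=q4 head=-2 tape=[_]acaaacbb   (q4,_)→(q0,_,→)
state=q0 head=-1 tape=_[a]caaacbb   (q0,a)→(q3,a,→)
state=q3 head=0 tape=_a[c]aaacbb   (q3,c)→(q2,b,→)
state=q2 head=1 tape=_ab[a]aacbb   (q2,a)→(q4,_,←)
state=q4 head=0 tape=_a[b]_aacbb
Cell -1 holds a when M halts.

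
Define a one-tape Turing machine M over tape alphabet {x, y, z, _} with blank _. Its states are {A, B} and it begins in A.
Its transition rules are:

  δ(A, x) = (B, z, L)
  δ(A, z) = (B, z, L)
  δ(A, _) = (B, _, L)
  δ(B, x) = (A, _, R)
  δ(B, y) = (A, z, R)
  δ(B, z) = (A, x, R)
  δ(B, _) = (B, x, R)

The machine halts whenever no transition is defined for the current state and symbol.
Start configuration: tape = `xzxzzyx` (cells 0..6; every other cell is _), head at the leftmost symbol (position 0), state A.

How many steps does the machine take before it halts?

23

state=A head=0 tape=_[x]zxzzyx   (A,x)→(B,z,L)
state=B head=-1 tape=[_]zzxzzyx   (B,_)→(B,x,R)
state=B head=0 tape=x[z]zxzzyx   (B,z)→(A,x,R)
state=A head=1 tape=xx[z]xzzyx   (A,z)→(B,z,L)
state=B head=0 tape=x[x]zxzzyx   (B,x)→(A,_,R)
state=A head=1 tape=x_[z]xzzyx   (A,z)→(B,z,L)
state=B head=0 tape=x[_]zxzzyx   (B,_)→(B,x,R)
state=B head=1 tape=xx[z]xzzyx   (B,z)→(A,x,R)
state=A head=2 tape=xxx[x]zzyx   (A,x)→(B,z,L)
state=B head=1 tape=xx[x]zzzyx   (B,x)→(A,_,R)
state=A head=2 tape=xx_[z]zzyx   (A,z)→(B,z,L)
state=B head=1 tape=xx[_]zzzyx   (B,_)→(B,x,R)
state=B head=2 tape=xxx[z]zzyx   (B,z)→(A,x,R)
state=A head=3 tape=xxxx[z]zyx   (A,z)→(B,z,L)
state=B head=2 tape=xxx[x]zzyx   (B,x)→(A,_,R)
state=A head=3 tape=xxx_[z]zyx   (A,z)→(B,z,L)
state=B head=2 tape=xxx[_]zzyx   (B,_)→(B,x,R)
state=B head=3 tape=xxxx[z]zyx   (B,z)→(A,x,R)
state=A head=4 tape=xxxxx[z]yx   (A,z)→(B,z,L)
state=B head=3 tape=xxxx[x]zyx   (B,x)→(A,_,R)
state=A head=4 tape=xxxx_[z]yx   (A,z)→(B,z,L)
state=B head=3 tape=xxxx[_]zyx   (B,_)→(B,x,R)
state=B head=4 tape=xxxxx[z]yx   (B,z)→(A,x,R)
state=A head=5 tape=xxxxxx[y]x
M halts after 23 transitions.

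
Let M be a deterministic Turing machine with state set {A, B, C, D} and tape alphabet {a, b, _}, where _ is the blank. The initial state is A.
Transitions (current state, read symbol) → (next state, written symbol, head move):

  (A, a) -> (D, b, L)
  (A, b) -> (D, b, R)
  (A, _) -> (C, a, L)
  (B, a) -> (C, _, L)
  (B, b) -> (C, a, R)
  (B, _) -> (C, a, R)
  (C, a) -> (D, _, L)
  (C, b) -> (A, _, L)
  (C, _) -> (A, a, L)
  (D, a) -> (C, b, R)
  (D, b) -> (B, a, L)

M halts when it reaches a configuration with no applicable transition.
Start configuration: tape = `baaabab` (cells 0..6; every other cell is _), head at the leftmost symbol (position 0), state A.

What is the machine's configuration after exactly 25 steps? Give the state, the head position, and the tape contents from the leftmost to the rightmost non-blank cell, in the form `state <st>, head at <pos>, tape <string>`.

state A, head at 3, tape bbbb_ab

A | [b]aaabab   read b → write b, move R, go to D
D | b[a]aabab   read a → write b, move R, go to C
C | bb[a]abab   read a → write _, move L, go to D
D | b[b]_abab   read b → write a, move L, go to B
B | [b]a_abab   read b → write a, move R, go to C
C | a[a]_abab   read a → write _, move L, go to D
D | [a]__abab   read a → write b, move R, go to C
C | b[_]_abab   read _ → write a, move L, go to A
A | [b]a_abab   read b → write b, move R, go to D
D | b[a]_abab   read a → write b, move R, go to C
C | bb[_]abab   read _ → write a, move L, go to A
A | b[b]aabab   read b → write b, move R, go to D
D | bb[a]abab   read a → write b, move R, go to C
C | bbb[a]bab   read a → write _, move L, go to D
D | bb[b]_bab   read b → write a, move L, go to B
B | b[b]a_bab   read b → write a, move R, go to C
C | ba[a]_bab   read a → write _, move L, go to D
D | b[a]__bab   read a → write b, move R, go to C
C | bb[_]_bab   read _ → write a, move L, go to A
A | b[b]a_bab   read b → write b, move R, go to D
D | bb[a]_bab   read a → write b, move R, go to C
C | bbb[_]bab   read _ → write a, move L, go to A
A | bb[b]abab   read b → write b, move R, go to D
D | bbb[a]bab   read a → write b, move R, go to C
C | bbbb[b]ab   read b → write _, move L, go to A
A | bbb[b]_ab
After 25 steps: state A, head at 3, tape bbbb_ab.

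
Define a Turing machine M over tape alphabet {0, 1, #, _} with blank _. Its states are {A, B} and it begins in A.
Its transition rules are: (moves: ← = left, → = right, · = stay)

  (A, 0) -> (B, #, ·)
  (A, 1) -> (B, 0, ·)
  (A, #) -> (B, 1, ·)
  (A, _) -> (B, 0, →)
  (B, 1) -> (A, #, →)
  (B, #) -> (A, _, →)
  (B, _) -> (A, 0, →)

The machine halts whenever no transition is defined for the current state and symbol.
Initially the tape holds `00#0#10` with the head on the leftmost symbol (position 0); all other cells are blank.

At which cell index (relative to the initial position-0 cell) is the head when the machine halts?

A | [0]0#0#10   read 0 → write #, move ·, go to B
B | [#]0#0#10   read # → write _, move →, go to A
A | _[0]#0#10   read 0 → write #, move ·, go to B
B | _[#]#0#10   read # → write _, move →, go to A
A | __[#]0#10   read # → write 1, move ·, go to B
B | __[1]0#10   read 1 → write #, move →, go to A
A | __#[0]#10   read 0 → write #, move ·, go to B
B | __#[#]#10   read # → write _, move →, go to A
A | __#_[#]10   read # → write 1, move ·, go to B
B | __#_[1]10   read 1 → write #, move →, go to A
A | __#_#[1]0   read 1 → write 0, move ·, go to B
B | __#_#[0]0
At halt the head is at cell 5.

5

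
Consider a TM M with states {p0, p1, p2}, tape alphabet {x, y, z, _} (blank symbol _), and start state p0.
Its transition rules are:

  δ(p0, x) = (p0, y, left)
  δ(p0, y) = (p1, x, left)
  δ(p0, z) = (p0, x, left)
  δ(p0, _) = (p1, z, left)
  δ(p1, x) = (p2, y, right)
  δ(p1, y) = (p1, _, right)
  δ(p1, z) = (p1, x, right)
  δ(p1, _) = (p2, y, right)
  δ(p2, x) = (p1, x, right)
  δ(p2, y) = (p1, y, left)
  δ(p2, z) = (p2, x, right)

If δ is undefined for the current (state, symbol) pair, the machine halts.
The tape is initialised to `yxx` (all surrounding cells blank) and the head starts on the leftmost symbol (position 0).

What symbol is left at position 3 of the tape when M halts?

state=p0 head=0 tape=_[y]xx__   (p0,y)→(p1,x,left)
state=p1 head=-1 tape=[_]xxx__   (p1,_)→(p2,y,right)
state=p2 head=0 tape=y[x]xx__   (p2,x)→(p1,x,right)
state=p1 head=1 tape=yx[x]x__   (p1,x)→(p2,y,right)
state=p2 head=2 tape=yxy[x]__   (p2,x)→(p1,x,right)
state=p1 head=3 tape=yxyx[_]_   (p1,_)→(p2,y,right)
state=p2 head=4 tape=yxyxy[_]
Cell 3 holds y when M halts.

y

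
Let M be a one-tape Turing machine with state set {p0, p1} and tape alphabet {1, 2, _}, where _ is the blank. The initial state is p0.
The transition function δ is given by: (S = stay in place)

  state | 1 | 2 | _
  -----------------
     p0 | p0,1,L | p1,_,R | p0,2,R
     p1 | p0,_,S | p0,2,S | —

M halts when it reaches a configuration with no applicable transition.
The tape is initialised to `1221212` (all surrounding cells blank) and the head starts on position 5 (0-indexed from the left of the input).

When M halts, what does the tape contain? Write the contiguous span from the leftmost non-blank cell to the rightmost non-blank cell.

p0 | 12212[1]2_   read 1 → write 1, move L, go to p0
p0 | 1221[2]12_   read 2 → write _, move R, go to p1
p1 | 1221_[1]2_   read 1 → write _, move S, go to p0
p0 | 1221_[_]2_   read _ → write 2, move R, go to p0
p0 | 1221_2[2]_   read 2 → write _, move R, go to p1
p1 | 1221_2_[_]
The non-blank tape span at halt is 1221_2.

1221_2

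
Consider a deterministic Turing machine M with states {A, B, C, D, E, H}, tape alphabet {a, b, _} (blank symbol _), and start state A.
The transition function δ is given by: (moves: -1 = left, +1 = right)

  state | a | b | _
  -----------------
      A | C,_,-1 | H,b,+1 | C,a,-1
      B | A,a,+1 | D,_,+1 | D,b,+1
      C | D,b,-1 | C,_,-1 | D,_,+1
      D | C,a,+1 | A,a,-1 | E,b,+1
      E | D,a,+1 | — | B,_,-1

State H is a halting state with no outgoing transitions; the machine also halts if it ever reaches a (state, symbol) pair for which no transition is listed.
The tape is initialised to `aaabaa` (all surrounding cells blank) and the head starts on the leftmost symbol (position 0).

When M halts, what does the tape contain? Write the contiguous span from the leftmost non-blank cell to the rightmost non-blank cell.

A | __[a]aabaa   read a → write _, move -1, go to C
C | _[_]_aabaa   read _ → write _, move +1, go to D
D | __[_]aabaa   read _ → write b, move +1, go to E
E | __b[a]abaa   read a → write a, move +1, go to D
D | __ba[a]baa   read a → write a, move +1, go to C
C | __baa[b]aa   read b → write _, move -1, go to C
C | __ba[a]_aa   read a → write b, move -1, go to D
D | __b[a]b_aa   read a → write a, move +1, go to C
C | __ba[b]_aa   read b → write _, move -1, go to C
C | __b[a]__aa   read a → write b, move -1, go to D
D | __[b]b__aa   read b → write a, move -1, go to A
A | _[_]ab__aa   read _ → write a, move -1, go to C
C | [_]aab__aa   read _ → write _, move +1, go to D
D | _[a]ab__aa   read a → write a, move +1, go to C
C | _a[a]b__aa   read a → write b, move -1, go to D
D | _[a]bb__aa   read a → write a, move +1, go to C
C | _a[b]b__aa   read b → write _, move -1, go to C
C | _[a]_b__aa   read a → write b, move -1, go to D
D | [_]b_b__aa   read _ → write b, move +1, go to E
E | b[b]_b__aa
The non-blank tape span at halt is bb_b__aa.

bb_b__aa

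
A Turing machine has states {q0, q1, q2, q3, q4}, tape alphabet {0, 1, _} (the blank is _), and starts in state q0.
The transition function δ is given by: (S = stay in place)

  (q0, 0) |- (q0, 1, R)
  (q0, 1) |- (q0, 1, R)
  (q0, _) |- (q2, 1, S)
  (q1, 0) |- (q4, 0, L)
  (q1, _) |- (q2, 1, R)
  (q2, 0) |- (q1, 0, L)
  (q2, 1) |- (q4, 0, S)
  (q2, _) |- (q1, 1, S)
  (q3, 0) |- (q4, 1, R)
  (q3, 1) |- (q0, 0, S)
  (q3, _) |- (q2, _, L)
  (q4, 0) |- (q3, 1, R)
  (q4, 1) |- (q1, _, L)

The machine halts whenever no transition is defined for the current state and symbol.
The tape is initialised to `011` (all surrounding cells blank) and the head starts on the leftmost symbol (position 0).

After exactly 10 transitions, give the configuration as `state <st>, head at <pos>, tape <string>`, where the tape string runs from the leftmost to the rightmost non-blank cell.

state q2, head at 3, tape 1111

q0 | [0]11__   read 0 → write 1, move R, go to q0
q0 | 1[1]1__   read 1 → write 1, move R, go to q0
q0 | 11[1]__   read 1 → write 1, move R, go to q0
q0 | 111[_]_   read _ → write 1, move S, go to q2
q2 | 111[1]_   read 1 → write 0, move S, go to q4
q4 | 111[0]_   read 0 → write 1, move R, go to q3
q3 | 1111[_]   read _ → write _, move L, go to q2
q2 | 111[1]_   read 1 → write 0, move S, go to q4
q4 | 111[0]_   read 0 → write 1, move R, go to q3
q3 | 1111[_]   read _ → write _, move L, go to q2
q2 | 111[1]_
After 10 steps: state q2, head at 3, tape 1111.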